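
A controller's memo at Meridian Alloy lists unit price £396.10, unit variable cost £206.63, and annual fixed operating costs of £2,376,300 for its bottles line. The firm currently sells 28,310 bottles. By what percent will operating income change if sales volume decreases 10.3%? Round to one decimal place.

-18.5%

Contribution at this volume is 28,310 × £189.47 = £5,363,895.70.
Subtracting fixed costs: EBIT = £5,363,895.70 − £2,376,300 = £2,987,595.70.
So DOL = total CM / EBIT = £5,363,895.70 / £2,987,595.70 = 1.7954.
Operating income changes by 1.7954 × -10.3% = -18.5%.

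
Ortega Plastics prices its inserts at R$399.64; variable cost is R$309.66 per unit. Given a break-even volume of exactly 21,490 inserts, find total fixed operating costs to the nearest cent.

R$1,933,670.20

Unit CM = price − variable cost = R$399.64 − R$309.66 = R$89.98.
Since BE = FC / CM, FC = 21,490 × R$89.98 = R$1,933,670.20.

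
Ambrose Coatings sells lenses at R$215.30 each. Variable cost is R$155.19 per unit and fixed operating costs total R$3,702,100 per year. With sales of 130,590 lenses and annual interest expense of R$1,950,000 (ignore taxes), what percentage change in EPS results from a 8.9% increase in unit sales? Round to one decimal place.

+31.8%

Contribution at this volume is 130,590 × R$60.11 = R$7,849,764.90.
EBIT = R$7,849,764.90 − R$3,702,100 = R$4,147,664.90.
After interest of R$1,950,000.00, pre-tax earnings = R$2,197,664.90.
DCL = total CM / (EBIT − I) = R$7,849,764.90 / R$2,197,664.90 = 3.5719.
EPS therefore changes by 3.5719 × (+8.9%) = +31.8%.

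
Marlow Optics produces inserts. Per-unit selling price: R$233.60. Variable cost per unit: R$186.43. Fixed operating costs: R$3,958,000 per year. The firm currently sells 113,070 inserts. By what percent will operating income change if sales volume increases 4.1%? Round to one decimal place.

+15.9%

Total contribution margin = 113,070 × R$47.17 = R$5,333,511.90.
Operating income = contribution − fixed costs = R$5,333,511.90 − R$3,958,000 = R$1,375,511.90.
Degree of operating leverage = R$5,333,511.90 / R$1,375,511.90 = 3.8775.
So EBIT moves 3.8775 × (+4.1%) = +15.9%.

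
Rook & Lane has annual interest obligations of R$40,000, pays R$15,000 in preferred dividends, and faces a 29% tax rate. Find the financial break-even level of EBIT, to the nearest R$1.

Grossing the preferred dividend up to pre-tax terms: R$15,000 / (1 − 0.29) = R$21,126.76.
EPS = 0 when EBIT covers interest plus the pre-tax preferred burden: R$40,000 + R$21,126.76 = R$61,126.76.

R$61,127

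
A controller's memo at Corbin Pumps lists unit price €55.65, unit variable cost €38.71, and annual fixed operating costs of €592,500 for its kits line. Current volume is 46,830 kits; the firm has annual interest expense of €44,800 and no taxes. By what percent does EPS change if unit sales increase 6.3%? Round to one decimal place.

+32.0%

Contribution at this volume is 46,830 × €16.94 = €793,300.20.
Operating income = contribution − fixed costs = €793,300.20 − €592,500 = €200,800.20.
Interest = €44,800.00, so EBIT − I = €156,000.20.
Degree of combined leverage = contribution ÷ (EBIT − I) = €793,300.20 ÷ €156,000.20 = 5.0853.
EPS therefore changes by 5.0853 × (+6.3%) = +32.0%.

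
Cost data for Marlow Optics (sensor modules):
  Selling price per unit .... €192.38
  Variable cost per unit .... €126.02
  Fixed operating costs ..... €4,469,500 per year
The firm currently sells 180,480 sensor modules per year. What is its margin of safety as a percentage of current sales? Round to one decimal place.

62.7%

Contribution margin per unit = €192.38 − €126.02 = €66.36. Break-even units = €4,469,500 ÷ €66.36 = 67,352.32; break-even revenue = 67,352.32 × €192.38 = €12,957,239.45.
Actual sales revenue = 180,480 × €192.38 = €34,720,742.40.
Margin of safety = (€34,720,742.40 − €12,957,239.45) ÷ €34,720,742.40 = 62.7%.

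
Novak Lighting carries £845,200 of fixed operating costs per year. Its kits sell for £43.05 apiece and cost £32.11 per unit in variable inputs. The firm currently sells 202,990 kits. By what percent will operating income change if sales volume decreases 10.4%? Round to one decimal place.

Total contribution margin = 202,990 × £10.94 = £2,220,710.60.
EBIT = £2,220,710.60 − £845,200 = £1,375,510.60.
So DOL = total CM / EBIT = £2,220,710.60 / £1,375,510.60 = 1.6145.
Operating income changes by 1.6145 × -10.4% = -16.8%.

-16.8%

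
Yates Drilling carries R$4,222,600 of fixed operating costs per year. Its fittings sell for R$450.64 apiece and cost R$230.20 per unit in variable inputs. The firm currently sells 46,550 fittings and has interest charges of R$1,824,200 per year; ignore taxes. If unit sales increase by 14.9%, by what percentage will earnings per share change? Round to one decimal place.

Total contribution margin = 46,550 × R$220.44 = R$10,261,482.00.
Subtracting fixed costs: EBIT = R$10,261,482.00 − R$4,222,600 = R$6,038,882.00.
After interest of R$1,824,200.00, pre-tax earnings = R$4,214,682.00.
DCL = total CM / (EBIT − I) = R$10,261,482.00 / R$4,214,682.00 = 2.4347.
EPS therefore changes by 2.4347 × (+14.9%) = +36.3%.

+36.3%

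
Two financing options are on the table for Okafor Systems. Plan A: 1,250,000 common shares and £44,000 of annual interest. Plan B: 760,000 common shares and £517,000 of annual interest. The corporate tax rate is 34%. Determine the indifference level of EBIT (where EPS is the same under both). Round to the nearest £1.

Set EPS_A = EPS_B: (EBIT − £44,000)(1 − 0.34) ÷ 1,250,000 = (EBIT − £517,000)(1 − 0.34) ÷ 760,000.
Cancelling (1 − t) and cross-multiplying: 760,000·(EBIT − 44,000) = 1,250,000·(EBIT − 517,000).
EBIT × (1,250,000 − 760,000) = 517,000 × 1,250,000 − 44,000 × 760,000 = 612,810,000,000, so EBIT = 612,810,000,000 ÷ 490,000 = 1,250,632.65.

£1,250,633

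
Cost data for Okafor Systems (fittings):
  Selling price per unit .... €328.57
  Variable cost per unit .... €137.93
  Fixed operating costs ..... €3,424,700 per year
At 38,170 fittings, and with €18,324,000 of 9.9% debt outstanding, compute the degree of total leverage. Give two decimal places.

Total contribution margin = 38,170 × €190.64 = €7,276,728.80.
Subtracting fixed costs: EBIT = €7,276,728.80 − €3,424,700 = €3,852,028.80. Interest = €1,814,076.00.
DOL = €7,276,728.80 ÷ €3,852,028.80 = 1.8891; DFL = €3,852,028.80 ÷ €2,037,952.80 = 1.8901.
Combined leverage = 1.8891 × 1.8901 = 3.5706.

3.57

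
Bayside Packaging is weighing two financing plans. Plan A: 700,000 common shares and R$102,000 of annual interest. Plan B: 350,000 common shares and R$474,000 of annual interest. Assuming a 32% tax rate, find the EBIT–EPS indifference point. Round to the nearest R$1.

R$846,000

Set EPS_A = EPS_B: (EBIT − R$102,000)(1 − 0.32) ÷ 700,000 = (EBIT − R$474,000)(1 − 0.32) ÷ 350,000.
The (1 − t) factor cancels: (EBIT − 102,000) × 350,000 = (EBIT − 474,000) × 700,000.
Solving, EBIT = (474,000·700,000 − 102,000·350,000) / (700,000 − 350,000) = 296,100,000,000 / 350,000 = 846,000.00.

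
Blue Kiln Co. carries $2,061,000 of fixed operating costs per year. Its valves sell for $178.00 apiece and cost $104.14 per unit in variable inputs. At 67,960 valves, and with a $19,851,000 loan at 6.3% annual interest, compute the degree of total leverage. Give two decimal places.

Contribution at this volume is 67,960 × $73.86 = $5,019,525.60.
EBIT = $5,019,525.60 − $2,061,000 = $2,958,525.60. Interest = $1,250,613.00.
DOL = $5,019,525.60 ÷ $2,958,525.60 = 1.6966; DFL = $2,958,525.60 ÷ $1,707,912.60 = 1.7322.
Combined leverage = 1.6966 × 1.7322 = 2.9389.

2.94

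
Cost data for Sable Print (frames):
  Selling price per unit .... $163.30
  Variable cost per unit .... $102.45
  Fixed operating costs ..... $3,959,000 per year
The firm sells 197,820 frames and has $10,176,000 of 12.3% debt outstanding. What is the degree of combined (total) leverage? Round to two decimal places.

At 197,820 units, contribution = 197,820 × $60.85 = $12,037,347.00.
EBIT = $12,037,347.00 − $3,959,000 = $8,078,347.00. Interest = $1,251,648.00, so EBIT − I = $6,826,699.00.
Degree of total leverage = total CM / (EBIT − interest) = $12,037,347.00 / $6,826,699.00 = 1.7633.

1.76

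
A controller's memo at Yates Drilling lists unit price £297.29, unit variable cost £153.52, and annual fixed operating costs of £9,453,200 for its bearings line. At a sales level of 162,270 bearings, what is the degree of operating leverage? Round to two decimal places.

1.68

Contribution at this volume is 162,270 × £143.77 = £23,329,557.90.
Subtracting fixed costs: EBIT = £23,329,557.90 − £9,453,200 = £13,876,357.90.
So DOL = total CM / EBIT = £23,329,557.90 / £13,876,357.90 = 1.6812.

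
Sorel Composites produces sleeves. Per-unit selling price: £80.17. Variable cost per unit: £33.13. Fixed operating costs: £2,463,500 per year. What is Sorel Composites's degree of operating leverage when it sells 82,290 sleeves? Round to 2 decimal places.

Total contribution margin = 82,290 × £47.04 = £3,870,921.60.
EBIT = £3,870,921.60 − £2,463,500 = £1,407,421.60.
Degree of operating leverage = £3,870,921.60 / £1,407,421.60 = 2.7504.

2.75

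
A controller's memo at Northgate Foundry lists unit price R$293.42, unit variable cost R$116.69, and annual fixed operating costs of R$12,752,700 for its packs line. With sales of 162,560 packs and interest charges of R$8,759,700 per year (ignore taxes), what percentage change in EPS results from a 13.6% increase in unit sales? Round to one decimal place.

+54.1%

At 162,560 units, contribution = 162,560 × R$176.73 = R$28,729,228.80.
Operating income = contribution − fixed costs = R$28,729,228.80 − R$12,752,700 = R$15,976,528.80.
Interest = R$8,759,700.00, so EBIT − I = R$7,216,828.80.
Degree of combined leverage = contribution ÷ (EBIT − I) = R$28,729,228.80 ÷ R$7,216,828.80 = 3.9809.
%ΔEPS = DCL × %ΔSales = 3.9809 × +13.6% = +54.1%.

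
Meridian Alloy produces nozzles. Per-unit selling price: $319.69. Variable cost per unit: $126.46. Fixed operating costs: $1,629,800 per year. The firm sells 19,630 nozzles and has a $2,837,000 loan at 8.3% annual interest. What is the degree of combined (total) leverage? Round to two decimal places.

Contribution at this volume is 19,630 × $193.23 = $3,793,104.90.
Operating income = contribution − fixed costs = $3,793,104.90 − $1,629,800 = $2,163,304.90. Interest = $235,471.00.
DOL = $3,793,104.90 ÷ $2,163,304.90 = 1.7534; DFL = $2,163,304.90 ÷ $1,927,833.90 = 1.1221.
DCL = DOL × DFL = 1.7534 × 1.1221 = 1.9675.

1.97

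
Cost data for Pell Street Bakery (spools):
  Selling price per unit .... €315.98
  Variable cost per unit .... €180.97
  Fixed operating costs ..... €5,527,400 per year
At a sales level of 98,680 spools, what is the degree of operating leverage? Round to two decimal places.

Total contribution margin = 98,680 × €135.01 = €13,322,786.80.
EBIT = €13,322,786.80 − €5,527,400 = €7,795,386.80.
Degree of operating leverage = €13,322,786.80 / €7,795,386.80 = 1.7091.

1.71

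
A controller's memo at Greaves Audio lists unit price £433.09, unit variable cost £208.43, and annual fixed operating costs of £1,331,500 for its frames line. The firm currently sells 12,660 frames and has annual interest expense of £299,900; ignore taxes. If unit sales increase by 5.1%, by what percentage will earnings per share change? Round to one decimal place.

+12.0%

At 12,660 units, contribution = 12,660 × £224.66 = £2,844,195.60.
Subtracting fixed costs: EBIT = £2,844,195.60 − £1,331,500 = £1,512,695.60.
Interest = £299,900.00, so EBIT − I = £1,212,795.60.
DCL = total CM / (EBIT − I) = £2,844,195.60 / £1,212,795.60 = 2.3452.
%ΔEPS = DCL × %ΔSales = 2.3452 × +5.1% = +12.0%.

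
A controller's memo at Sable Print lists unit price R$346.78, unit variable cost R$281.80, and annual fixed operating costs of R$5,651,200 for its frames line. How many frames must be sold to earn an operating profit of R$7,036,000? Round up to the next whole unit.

Contribution margin per unit = R$346.78 − R$281.80 = R$64.98.
Units = (FC + target) / CM = (R$5,651,200 + R$7,036,000) / R$64.98 = 195,247.77, so 195,248 frames.

195,248 frames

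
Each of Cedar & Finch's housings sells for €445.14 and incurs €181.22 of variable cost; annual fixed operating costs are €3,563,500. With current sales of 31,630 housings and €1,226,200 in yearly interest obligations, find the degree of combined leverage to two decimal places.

Total contribution margin = 31,630 × €263.92 = €8,347,789.60.
EBIT = €8,347,789.60 − €3,563,500 = €4,784,289.60. Interest = €1,226,200.00, so EBIT − I = €3,558,089.60.
DCL = contribution ÷ (EBIT − I) = €8,347,789.60 ÷ €3,558,089.60 = 2.3461.

2.35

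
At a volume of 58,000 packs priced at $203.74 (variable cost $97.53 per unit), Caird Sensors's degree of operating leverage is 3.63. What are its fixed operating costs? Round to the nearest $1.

Contribution at this volume is 58,000 × $106.21 = $6,160,180.00.
Since DOL = CM ÷ EBIT, EBIT = $6,160,180.00 ÷ 3.63 = $1,697,019.28.
And FC = contribution − EBIT = $6,160,180.00 − $1,697,019.28 = $4,463,161.

$4,463,161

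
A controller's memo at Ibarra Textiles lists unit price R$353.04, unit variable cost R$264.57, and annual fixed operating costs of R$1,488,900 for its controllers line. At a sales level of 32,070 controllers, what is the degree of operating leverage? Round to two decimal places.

2.10

At 32,070 units, contribution = 32,070 × R$88.47 = R$2,837,232.90.
Operating income = contribution − fixed costs = R$2,837,232.90 − R$1,488,900 = R$1,348,332.90.
So DOL = total CM / EBIT = R$2,837,232.90 / R$1,348,332.90 = 2.1043.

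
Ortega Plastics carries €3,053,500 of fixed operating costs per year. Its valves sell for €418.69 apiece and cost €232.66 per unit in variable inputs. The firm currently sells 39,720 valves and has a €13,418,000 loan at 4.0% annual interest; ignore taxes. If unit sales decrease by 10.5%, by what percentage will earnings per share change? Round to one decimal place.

Total contribution margin = 39,720 × €186.03 = €7,389,111.60.
Operating income = contribution − fixed costs = €7,389,111.60 − €3,053,500 = €4,335,611.60.
After interest of €536,720.00, pre-tax earnings = €3,798,891.60.
Degree of combined leverage = contribution ÷ (EBIT − I) = €7,389,111.60 ÷ €3,798,891.60 = 1.9451.
%ΔEPS = DCL × %ΔSales = 1.9451 × -10.5% = -20.4%.

-20.4%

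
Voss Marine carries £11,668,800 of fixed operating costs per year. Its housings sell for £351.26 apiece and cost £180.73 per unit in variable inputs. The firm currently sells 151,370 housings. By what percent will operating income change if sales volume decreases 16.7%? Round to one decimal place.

Total contribution margin = 151,370 × £170.53 = £25,813,126.10.
EBIT = £25,813,126.10 − £11,668,800 = £14,144,326.10.
DOL = contribution ÷ EBIT = £25,813,126.10 ÷ £14,144,326.10 = 1.8250.
So EBIT moves 1.8250 × (-16.7%) = -30.5%.

-30.5%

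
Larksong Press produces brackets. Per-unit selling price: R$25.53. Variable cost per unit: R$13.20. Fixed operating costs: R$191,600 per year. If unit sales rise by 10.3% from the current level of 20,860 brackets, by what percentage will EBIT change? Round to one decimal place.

At 20,860 units, contribution = 20,860 × R$12.33 = R$257,203.80.
Operating income = contribution − fixed costs = R$257,203.80 − R$191,600 = R$65,603.80.
DOL = contribution ÷ EBIT = R$257,203.80 ÷ R$65,603.80 = 3.9206.
So EBIT moves 3.9206 × (+10.3%) = +40.4%.

+40.4%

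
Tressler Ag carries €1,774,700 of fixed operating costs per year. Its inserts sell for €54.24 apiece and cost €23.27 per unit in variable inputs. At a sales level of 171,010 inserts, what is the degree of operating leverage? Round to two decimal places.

1.50

At 171,010 units, contribution = 171,010 × €30.97 = €5,296,179.70.
Operating income = contribution − fixed costs = €5,296,179.70 − €1,774,700 = €3,521,479.70.
So DOL = total CM / EBIT = €5,296,179.70 / €3,521,479.70 = 1.5040.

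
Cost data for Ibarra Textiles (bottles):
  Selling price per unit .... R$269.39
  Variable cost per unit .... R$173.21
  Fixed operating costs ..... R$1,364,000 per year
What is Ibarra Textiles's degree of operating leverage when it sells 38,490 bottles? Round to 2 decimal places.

At 38,490 units, contribution = 38,490 × R$96.18 = R$3,701,968.20.
EBIT = R$3,701,968.20 − R$1,364,000 = R$2,337,968.20.
Degree of operating leverage = R$3,701,968.20 / R$2,337,968.20 = 1.5834.

1.58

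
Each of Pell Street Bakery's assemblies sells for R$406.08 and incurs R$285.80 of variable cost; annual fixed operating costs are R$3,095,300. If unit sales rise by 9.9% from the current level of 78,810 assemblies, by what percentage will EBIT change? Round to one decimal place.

+14.7%

At 78,810 units, contribution = 78,810 × R$120.28 = R$9,479,266.80.
Operating income = contribution − fixed costs = R$9,479,266.80 − R$3,095,300 = R$6,383,966.80.
DOL = contribution ÷ EBIT = R$9,479,266.80 ÷ R$6,383,966.80 = 1.4849.
Operating income changes by 1.4849 × +9.9% = +14.7%.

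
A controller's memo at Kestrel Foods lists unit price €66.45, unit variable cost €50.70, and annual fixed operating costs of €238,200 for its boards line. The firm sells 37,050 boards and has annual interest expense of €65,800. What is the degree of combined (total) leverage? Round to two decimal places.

Total contribution margin = 37,050 × €15.75 = €583,537.50.
EBIT = €583,537.50 − €238,200 = €345,337.50. Interest = €65,800.00, so EBIT − I = €279,537.50.
Degree of total leverage = total CM / (EBIT − interest) = €583,537.50 / €279,537.50 = 2.0875.

2.09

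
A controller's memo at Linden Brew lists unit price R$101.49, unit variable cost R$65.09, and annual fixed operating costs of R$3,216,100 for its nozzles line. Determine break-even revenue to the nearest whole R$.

Contribution margin per unit = R$101.49 − R$65.09 = R$36.40, a CM ratio of R$36.40 ÷ R$101.49 = 0.3587.
Break-even revenue = fixed costs × price ÷ CM = R$3,216,100 × R$101.49 ÷ R$36.40 = R$8,967,088.

R$8,967,088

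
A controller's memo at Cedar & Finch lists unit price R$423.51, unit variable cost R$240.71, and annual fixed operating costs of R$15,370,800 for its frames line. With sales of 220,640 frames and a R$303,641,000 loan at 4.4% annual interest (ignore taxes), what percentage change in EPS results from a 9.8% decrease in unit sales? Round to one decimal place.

Contribution at this volume is 220,640 × R$182.80 = R$40,332,992.00.
Operating income = contribution − fixed costs = R$40,332,992.00 − R$15,370,800 = R$24,962,192.00.
Interest = R$13,360,204.00, so EBIT − I = R$11,601,988.00.
DCL = total CM / (EBIT − I) = R$40,332,992.00 / R$11,601,988.00 = 3.4764.
EPS therefore changes by 3.4764 × (-9.8%) = -34.1%.

-34.1%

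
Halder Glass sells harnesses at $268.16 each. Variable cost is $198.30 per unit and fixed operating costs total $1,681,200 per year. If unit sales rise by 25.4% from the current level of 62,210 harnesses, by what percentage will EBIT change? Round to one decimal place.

+41.4%

Total contribution margin = 62,210 × $69.86 = $4,345,990.60.
Subtracting fixed costs: EBIT = $4,345,990.60 − $1,681,200 = $2,664,790.60.
Degree of operating leverage = $4,345,990.60 / $2,664,790.60 = 1.6309.
So EBIT moves 1.6309 × (+25.4%) = +41.4%.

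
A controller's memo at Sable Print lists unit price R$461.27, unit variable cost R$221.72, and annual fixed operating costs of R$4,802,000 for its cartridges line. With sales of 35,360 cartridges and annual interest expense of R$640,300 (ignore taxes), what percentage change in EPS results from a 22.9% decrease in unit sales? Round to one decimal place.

At 35,360 units, contribution = 35,360 × R$239.55 = R$8,470,488.00.
Operating income = contribution − fixed costs = R$8,470,488.00 − R$4,802,000 = R$3,668,488.00.
Interest = R$640,300.00, so EBIT − I = R$3,028,188.00.
DCL = total CM / (EBIT − I) = R$8,470,488.00 / R$3,028,188.00 = 2.7972.
EPS therefore changes by 2.7972 × (-22.9%) = -64.1%.

-64.1%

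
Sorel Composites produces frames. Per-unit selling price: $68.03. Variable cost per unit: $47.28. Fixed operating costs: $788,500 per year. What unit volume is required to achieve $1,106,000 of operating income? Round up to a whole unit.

Unit CM = price − variable cost = $68.03 − $47.28 = $20.75.
Units = (FC + target) / CM = ($788,500 + $1,106,000) / $20.75 = 91,301.20, so 91,302 frames.

91,302 frames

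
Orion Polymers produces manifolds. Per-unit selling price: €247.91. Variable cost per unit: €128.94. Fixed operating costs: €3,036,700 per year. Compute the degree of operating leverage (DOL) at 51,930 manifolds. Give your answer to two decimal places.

1.97

Total contribution margin = 51,930 × €118.97 = €6,178,112.10.
Operating income = contribution − fixed costs = €6,178,112.10 − €3,036,700 = €3,141,412.10.
DOL = contribution ÷ EBIT = €6,178,112.10 ÷ €3,141,412.10 = 1.9667.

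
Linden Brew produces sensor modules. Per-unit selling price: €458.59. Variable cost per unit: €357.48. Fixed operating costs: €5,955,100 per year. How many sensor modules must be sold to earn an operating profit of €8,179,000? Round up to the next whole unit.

139,790 sensor modules

Each unit contributes €458.59 − €357.48 = €101.11.
Units = (FC + target) / CM = (€5,955,100 + €8,179,000) / €101.11 = 139,789.34, so 139,790 sensor modules.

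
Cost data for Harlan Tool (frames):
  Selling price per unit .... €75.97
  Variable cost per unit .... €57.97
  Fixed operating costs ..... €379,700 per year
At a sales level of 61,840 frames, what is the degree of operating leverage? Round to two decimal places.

1.52

Total contribution margin = 61,840 × €18.00 = €1,113,120.00.
Subtracting fixed costs: EBIT = €1,113,120.00 − €379,700 = €733,420.00.
So DOL = total CM / EBIT = €1,113,120.00 / €733,420.00 = 1.5177.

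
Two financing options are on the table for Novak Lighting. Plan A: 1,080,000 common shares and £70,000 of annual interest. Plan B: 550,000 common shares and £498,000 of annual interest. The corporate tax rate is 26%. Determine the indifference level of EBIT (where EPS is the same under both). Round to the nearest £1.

£942,151

At indifference, (EBIT − 70,000)(1 − t)/1,080,000 = (EBIT − 498,000)(1 − t)/550,000.
The (1 − t) factor cancels: (EBIT − 70,000) × 550,000 = (EBIT − 498,000) × 1,080,000.
Solving, EBIT = (498,000·1,080,000 − 70,000·550,000) / (1,080,000 − 550,000) = 499,340,000,000 / 530,000 = 942,150.94.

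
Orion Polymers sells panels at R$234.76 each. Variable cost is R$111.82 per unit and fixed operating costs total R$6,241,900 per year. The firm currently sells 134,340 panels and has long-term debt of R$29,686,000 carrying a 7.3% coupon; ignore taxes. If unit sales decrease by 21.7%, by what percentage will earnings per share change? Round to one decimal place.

At 134,340 units, contribution = 134,340 × R$122.94 = R$16,515,759.60.
Operating income = contribution − fixed costs = R$16,515,759.60 − R$6,241,900 = R$10,273,859.60.
Interest = R$2,167,078.00, so EBIT − I = R$8,106,781.60.
DCL = total CM / (EBIT − I) = R$16,515,759.60 / R$8,106,781.60 = 2.0373.
%ΔEPS = DCL × %ΔSales = 2.0373 × -21.7% = -44.2%.

-44.2%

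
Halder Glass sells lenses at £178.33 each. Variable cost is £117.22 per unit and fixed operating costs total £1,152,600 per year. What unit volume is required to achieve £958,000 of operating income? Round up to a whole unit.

Unit CM = price − variable cost = £178.33 − £117.22 = £61.11.
Need Q such that Q × £61.11 − £1,152,600 = £958,000, i.e. Q = £2,110,600 / £61.11 = 34,537.72 → 34,538.

34,538 lenses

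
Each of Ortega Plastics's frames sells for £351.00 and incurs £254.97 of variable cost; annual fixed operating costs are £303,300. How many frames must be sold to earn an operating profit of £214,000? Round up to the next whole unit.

5,387 frames

Contribution margin per unit = £351.00 − £254.97 = £96.03.
Required volume = (fixed costs + target profit) ÷ CM = (£303,300 + £214,000) ÷ £96.03 = 5,386.86, so 5,387 frames.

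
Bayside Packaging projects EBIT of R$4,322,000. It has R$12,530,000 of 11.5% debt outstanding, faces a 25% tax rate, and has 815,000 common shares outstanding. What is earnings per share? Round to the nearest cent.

R$2.65

Pre-tax income = R$4,322,000 − R$1,440,950.00 = R$2,881,050.00.
Net income = R$2,881,050.00 × (1 − 0.25) = R$2,160,787.50.
EPS = R$2,160,787.50 ÷ 815,000 = R$2.65.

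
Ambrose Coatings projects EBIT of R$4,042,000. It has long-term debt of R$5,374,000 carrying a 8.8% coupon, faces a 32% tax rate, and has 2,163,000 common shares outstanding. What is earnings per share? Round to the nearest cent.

Interest = R$472,912.00, so EBT = R$4,042,000 − R$472,912.00 = R$3,569,088.00.
Net income = R$3,569,088.00 × (1 − 0.32) = R$2,426,979.84.
Per share: R$2,426,979.84 / 2,163,000 shares = R$1.12.

R$1.12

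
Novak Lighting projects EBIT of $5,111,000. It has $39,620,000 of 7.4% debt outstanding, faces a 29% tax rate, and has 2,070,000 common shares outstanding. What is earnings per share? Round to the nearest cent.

Pre-tax income = $5,111,000 − $2,931,880.00 = $2,179,120.00.
Net income = $2,179,120.00 × (1 − 0.29) = $1,547,175.20.
EPS = $1,547,175.20 ÷ 2,070,000 = $0.75.

$0.75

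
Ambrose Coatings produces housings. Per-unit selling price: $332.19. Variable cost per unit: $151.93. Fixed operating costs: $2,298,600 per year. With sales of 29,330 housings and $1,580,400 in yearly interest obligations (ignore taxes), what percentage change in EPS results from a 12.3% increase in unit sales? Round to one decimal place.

+46.2%

Contribution at this volume is 29,330 × $180.26 = $5,287,025.80.
EBIT = $5,287,025.80 − $2,298,600 = $2,988,425.80.
After interest of $1,580,400.00, pre-tax earnings = $1,408,025.80.
DCL = total CM / (EBIT − I) = $5,287,025.80 / $1,408,025.80 = 3.7549.
%ΔEPS = DCL × %ΔSales = 3.7549 × +12.3% = +46.2%.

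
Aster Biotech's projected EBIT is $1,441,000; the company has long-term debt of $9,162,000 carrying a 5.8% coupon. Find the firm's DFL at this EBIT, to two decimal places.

1.58

Interest = $531,396.00.
DFL = EBIT ÷ (EBIT − I) = $1,441,000 ÷ ($1,441,000 − $531,396.00) = $1,441,000 ÷ $909,604.00 = 1.5842.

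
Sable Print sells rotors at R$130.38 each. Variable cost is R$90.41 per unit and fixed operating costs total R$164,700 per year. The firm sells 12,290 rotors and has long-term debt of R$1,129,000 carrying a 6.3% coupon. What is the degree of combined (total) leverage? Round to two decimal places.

1.92

Contribution at this volume is 12,290 × R$39.97 = R$491,231.30.
Subtracting fixed costs: EBIT = R$491,231.30 − R$164,700 = R$326,531.30. Interest = R$71,127.00, so EBIT − I = R$255,404.30.
DCL = contribution ÷ (EBIT − I) = R$491,231.30 ÷ R$255,404.30 = 1.9233.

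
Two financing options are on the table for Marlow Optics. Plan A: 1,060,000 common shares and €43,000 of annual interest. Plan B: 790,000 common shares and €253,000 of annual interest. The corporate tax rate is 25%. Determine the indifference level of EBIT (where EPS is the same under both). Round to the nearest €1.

At indifference, (EBIT − 43,000)(1 − t)/1,060,000 = (EBIT − 253,000)(1 − t)/790,000.
The (1 − t) factor cancels: (EBIT − 43,000) × 790,000 = (EBIT − 253,000) × 1,060,000.
Solving, EBIT = (253,000·1,060,000 − 43,000·790,000) / (1,060,000 − 790,000) = 234,210,000,000 / 270,000 = 867,444.44.

€867,444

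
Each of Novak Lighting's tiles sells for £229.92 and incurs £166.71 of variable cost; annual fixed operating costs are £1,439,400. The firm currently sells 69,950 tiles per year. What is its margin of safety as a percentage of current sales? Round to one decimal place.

67.4%

Each unit contributes £229.92 − £166.71 = £63.21. Break-even units = £1,439,400 ÷ £63.21 = 22,771.71; break-even revenue = 22,771.71 × £229.92 = £5,235,672.33.
Actual sales revenue = 69,950 × £229.92 = £16,082,904.00.
Margin of safety = (£16,082,904.00 − £5,235,672.33) ÷ £16,082,904.00 = 67.4%.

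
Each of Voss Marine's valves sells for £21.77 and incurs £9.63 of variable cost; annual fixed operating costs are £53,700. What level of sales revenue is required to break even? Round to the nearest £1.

£96,297

Contribution margin per unit = £21.77 − £9.63 = £12.14, a CM ratio of £12.14 ÷ £21.77 = 0.5576.
Break-even revenue = fixed costs × price ÷ CM = £53,700 × £21.77 ÷ £12.14 = £96,297.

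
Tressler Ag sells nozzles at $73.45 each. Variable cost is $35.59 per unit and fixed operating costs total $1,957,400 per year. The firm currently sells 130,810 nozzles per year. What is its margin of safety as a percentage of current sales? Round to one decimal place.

Unit CM = price − variable cost = $73.45 − $35.59 = $37.86. Break-even units = $1,957,400 ÷ $37.86 = 51,701.00; break-even revenue = 51,701.00 × $73.45 = $3,797,438.72.
Actual sales revenue = 130,810 × $73.45 = $9,607,994.50.
Margin of safety = ($9,607,994.50 − $3,797,438.72) ÷ $9,607,994.50 = 60.5%.

60.5%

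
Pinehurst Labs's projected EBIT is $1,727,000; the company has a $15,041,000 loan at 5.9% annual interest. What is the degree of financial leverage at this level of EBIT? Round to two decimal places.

2.06

Interest = $887,419.00.
DFL = EBIT ÷ (EBIT − I) = $1,727,000 ÷ ($1,727,000 − $887,419.00) = $1,727,000 ÷ $839,581.00 = 2.0570.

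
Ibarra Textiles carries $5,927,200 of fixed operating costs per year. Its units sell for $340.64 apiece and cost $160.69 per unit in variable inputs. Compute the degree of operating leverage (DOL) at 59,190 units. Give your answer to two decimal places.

2.25

Contribution at this volume is 59,190 × $179.95 = $10,651,240.50.
EBIT = $10,651,240.50 − $5,927,200 = $4,724,040.50.
DOL = contribution ÷ EBIT = $10,651,240.50 ÷ $4,724,040.50 = 2.2547.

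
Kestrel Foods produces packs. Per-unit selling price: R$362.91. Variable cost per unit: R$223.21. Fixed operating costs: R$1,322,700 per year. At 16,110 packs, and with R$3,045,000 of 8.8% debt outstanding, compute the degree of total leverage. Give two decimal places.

Total contribution margin = 16,110 × R$139.70 = R$2,250,567.00.
Subtracting fixed costs: EBIT = R$2,250,567.00 − R$1,322,700 = R$927,867.00. Interest = R$267,960.00.
DOL = R$2,250,567.00 ÷ R$927,867.00 = 2.4255; DFL = R$927,867.00 ÷ R$659,907.00 = 1.4061.
Combined leverage = 2.4255 × 1.4061 = 3.4105.

3.41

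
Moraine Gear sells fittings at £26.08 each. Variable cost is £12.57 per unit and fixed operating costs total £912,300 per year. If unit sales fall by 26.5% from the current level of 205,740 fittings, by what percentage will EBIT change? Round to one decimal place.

At 205,740 units, contribution = 205,740 × £13.51 = £2,779,547.40.
Subtracting fixed costs: EBIT = £2,779,547.40 − £912,300 = £1,867,247.40.
Degree of operating leverage = £2,779,547.40 / £1,867,247.40 = 1.4886.
So EBIT moves 1.4886 × (-26.5%) = -39.4%.

-39.4%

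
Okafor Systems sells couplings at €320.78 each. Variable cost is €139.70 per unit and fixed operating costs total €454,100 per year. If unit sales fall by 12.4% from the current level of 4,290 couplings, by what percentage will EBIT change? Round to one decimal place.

Total contribution margin = 4,290 × €181.08 = €776,833.20.
Subtracting fixed costs: EBIT = €776,833.20 − €454,100 = €322,733.20.
Degree of operating leverage = €776,833.20 / €322,733.20 = 2.4070.
%ΔEBIT = DOL × %ΔSales = 2.4070 × -12.4% = -29.8%.

-29.8%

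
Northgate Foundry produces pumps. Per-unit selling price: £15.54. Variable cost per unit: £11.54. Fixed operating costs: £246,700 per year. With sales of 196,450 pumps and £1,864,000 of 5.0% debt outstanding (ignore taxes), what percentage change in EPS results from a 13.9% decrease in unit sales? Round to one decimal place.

-24.5%

Total contribution margin = 196,450 × £4.00 = £785,800.00.
EBIT = £785,800.00 − £246,700 = £539,100.00.
Interest = £93,200.00, so EBIT − I = £445,900.00.
DCL = total CM / (EBIT − I) = £785,800.00 / £445,900.00 = 1.7623.
%ΔEPS = DCL × %ΔSales = 1.7623 × -13.9% = -24.5%.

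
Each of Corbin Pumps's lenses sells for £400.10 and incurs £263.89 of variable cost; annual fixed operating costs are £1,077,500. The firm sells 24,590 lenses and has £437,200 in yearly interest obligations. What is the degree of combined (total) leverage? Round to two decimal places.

Contribution at this volume is 24,590 × £136.21 = £3,349,403.90.
Subtracting fixed costs: EBIT = £3,349,403.90 − £1,077,500 = £2,271,903.90. Interest = £437,200.00.
DOL = £3,349,403.90 ÷ £2,271,903.90 = 1.4743; DFL = £2,271,903.90 ÷ £1,834,703.90 = 1.2383.
DCL = DOL × DFL = 1.4743 × 1.2383 = 1.8256.

1.83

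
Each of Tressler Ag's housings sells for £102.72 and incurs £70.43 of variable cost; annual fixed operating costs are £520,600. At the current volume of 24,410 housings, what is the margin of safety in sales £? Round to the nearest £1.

Unit CM = price − variable cost = £102.72 − £70.43 = £32.29. Break-even units = £520,600 ÷ £32.29 = 16,122.64; break-even revenue = 16,122.64 × £102.72 = £1,656,117.44.
Current sales = 24,410 × £102.72 = £2,507,395.20.
Margin of safety = £2,507,395.20 − £1,656,117.44 = £851,278.

£851,278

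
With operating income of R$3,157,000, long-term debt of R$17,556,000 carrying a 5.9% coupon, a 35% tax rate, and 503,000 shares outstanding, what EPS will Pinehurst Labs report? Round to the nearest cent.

R$2.74

Interest = R$1,035,804.00, so EBT = R$3,157,000 − R$1,035,804.00 = R$2,121,196.00.
Net income = R$2,121,196.00 × (1 − 0.35) = R$1,378,777.40.
EPS = R$1,378,777.40 ÷ 503,000 = R$2.74.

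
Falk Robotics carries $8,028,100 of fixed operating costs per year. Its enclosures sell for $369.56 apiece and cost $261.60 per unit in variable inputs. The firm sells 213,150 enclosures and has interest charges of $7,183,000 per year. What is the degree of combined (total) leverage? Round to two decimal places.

Total contribution margin = 213,150 × $107.96 = $23,011,674.00.
Operating income = contribution − fixed costs = $23,011,674.00 − $8,028,100 = $14,983,574.00. Interest = $7,183,000.00, so EBIT − I = $7,800,574.00.
DCL = contribution ÷ (EBIT − I) = $23,011,674.00 ÷ $7,800,574.00 = 2.9500.

2.95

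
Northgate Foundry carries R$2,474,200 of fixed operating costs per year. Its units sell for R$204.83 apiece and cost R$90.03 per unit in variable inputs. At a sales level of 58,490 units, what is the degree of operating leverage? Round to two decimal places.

At 58,490 units, contribution = 58,490 × R$114.80 = R$6,714,652.00.
Subtracting fixed costs: EBIT = R$6,714,652.00 − R$2,474,200 = R$4,240,452.00.
So DOL = total CM / EBIT = R$6,714,652.00 / R$4,240,452.00 = 1.5835.

1.58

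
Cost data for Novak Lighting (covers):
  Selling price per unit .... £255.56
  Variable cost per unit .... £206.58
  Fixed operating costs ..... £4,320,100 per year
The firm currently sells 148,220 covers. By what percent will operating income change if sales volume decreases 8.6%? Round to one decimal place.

Contribution at this volume is 148,220 × £48.98 = £7,259,815.60.
EBIT = £7,259,815.60 − £4,320,100 = £2,939,715.60.
So DOL = total CM / EBIT = £7,259,815.60 / £2,939,715.60 = 2.4696.
Operating income changes by 2.4696 × -8.6% = -21.2%.

-21.2%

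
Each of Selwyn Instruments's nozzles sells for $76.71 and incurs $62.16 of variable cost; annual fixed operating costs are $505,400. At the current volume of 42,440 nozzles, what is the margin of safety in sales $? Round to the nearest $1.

Each unit contributes $76.71 − $62.16 = $14.55. Break-even units = $505,400 ÷ $14.55 = 34,735.40; break-even revenue = 34,735.40 × $76.71 = $2,664,552.16.
Actual sales revenue = 42,440 × $76.71 = $3,255,572.40.
Margin of safety = $3,255,572.40 − $2,664,552.16 = $591,020.

$591,020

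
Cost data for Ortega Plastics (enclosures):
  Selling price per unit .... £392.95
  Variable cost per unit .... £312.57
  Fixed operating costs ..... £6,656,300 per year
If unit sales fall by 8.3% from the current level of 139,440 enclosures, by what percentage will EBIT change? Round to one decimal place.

-20.4%

Contribution at this volume is 139,440 × £80.38 = £11,208,187.20.
Operating income = contribution − fixed costs = £11,208,187.20 − £6,656,300 = £4,551,887.20.
DOL = contribution ÷ EBIT = £11,208,187.20 ÷ £4,551,887.20 = 2.4623.
Operating income changes by 2.4623 × -8.3% = -20.4%.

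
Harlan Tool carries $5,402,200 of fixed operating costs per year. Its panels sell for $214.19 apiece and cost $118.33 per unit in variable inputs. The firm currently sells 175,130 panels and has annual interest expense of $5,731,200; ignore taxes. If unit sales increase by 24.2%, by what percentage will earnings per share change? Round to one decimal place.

Contribution at this volume is 175,130 × $95.86 = $16,787,961.80.
Subtracting fixed costs: EBIT = $16,787,961.80 − $5,402,200 = $11,385,761.80.
After interest of $5,731,200.00, pre-tax earnings = $5,654,561.80.
DCL = total CM / (EBIT − I) = $16,787,961.80 / $5,654,561.80 = 2.9689.
EPS therefore changes by 2.9689 × (+24.2%) = +71.8%.

+71.8%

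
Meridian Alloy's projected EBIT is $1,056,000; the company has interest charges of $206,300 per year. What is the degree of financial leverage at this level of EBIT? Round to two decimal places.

Interest = $206,300.00.
Degree of financial leverage = EBIT / (EBIT − interest) = $1,056,000 / $849,700.00 = 1.2428.

1.24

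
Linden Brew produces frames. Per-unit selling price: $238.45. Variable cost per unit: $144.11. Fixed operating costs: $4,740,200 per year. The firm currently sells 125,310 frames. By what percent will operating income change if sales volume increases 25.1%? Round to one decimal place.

+41.9%

Contribution at this volume is 125,310 × $94.34 = $11,821,745.40.
Operating income = contribution − fixed costs = $11,821,745.40 − $4,740,200 = $7,081,545.40.
Degree of operating leverage = $11,821,745.40 / $7,081,545.40 = 1.6694.
Operating income changes by 1.6694 × +25.1% = +41.9%.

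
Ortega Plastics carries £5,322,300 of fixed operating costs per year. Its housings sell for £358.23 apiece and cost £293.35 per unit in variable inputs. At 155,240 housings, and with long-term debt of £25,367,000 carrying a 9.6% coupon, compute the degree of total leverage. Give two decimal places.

Total contribution margin = 155,240 × £64.88 = £10,071,971.20.
EBIT = £10,071,971.20 − £5,322,300 = £4,749,671.20. Interest = £2,435,232.00.
DOL = £10,071,971.20 ÷ £4,749,671.20 = 2.1206; DFL = £4,749,671.20 ÷ £2,314,439.20 = 2.0522.
Combined leverage = 2.1206 × 2.0522 = 4.3519.

4.35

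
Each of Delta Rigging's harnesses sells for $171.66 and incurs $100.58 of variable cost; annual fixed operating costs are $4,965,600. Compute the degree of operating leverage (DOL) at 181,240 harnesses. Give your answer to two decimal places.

Total contribution margin = 181,240 × $71.08 = $12,882,539.20.
Subtracting fixed costs: EBIT = $12,882,539.20 − $4,965,600 = $7,916,939.20.
Degree of operating leverage = $12,882,539.20 / $7,916,939.20 = 1.6272.

1.63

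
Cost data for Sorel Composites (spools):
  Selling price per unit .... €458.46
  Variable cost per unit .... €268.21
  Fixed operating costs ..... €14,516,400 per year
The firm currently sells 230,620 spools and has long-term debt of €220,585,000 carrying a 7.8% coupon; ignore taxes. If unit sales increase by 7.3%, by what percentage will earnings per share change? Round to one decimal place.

+26.4%

Contribution at this volume is 230,620 × €190.25 = €43,875,455.00.
Subtracting fixed costs: EBIT = €43,875,455.00 − €14,516,400 = €29,359,055.00.
Interest = €17,205,630.00, so EBIT − I = €12,153,425.00.
Degree of combined leverage = contribution ÷ (EBIT − I) = €43,875,455.00 ÷ €12,153,425.00 = 3.6101.
EPS therefore changes by 3.6101 × (+7.3%) = +26.4%.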